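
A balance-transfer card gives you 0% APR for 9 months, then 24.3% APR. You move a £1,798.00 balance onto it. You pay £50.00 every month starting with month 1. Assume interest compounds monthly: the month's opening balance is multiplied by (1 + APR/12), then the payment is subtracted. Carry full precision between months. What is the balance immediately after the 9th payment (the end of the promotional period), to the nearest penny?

Promo months 1–9 at r₀ = 0%/12 = 0; months 10+ at r₁ = 24.3%/12 = 0.02025.
After month 9 (no interest yet): B = £1,798.00 − 9·£50.00 = £1,348.00.

£1,348.00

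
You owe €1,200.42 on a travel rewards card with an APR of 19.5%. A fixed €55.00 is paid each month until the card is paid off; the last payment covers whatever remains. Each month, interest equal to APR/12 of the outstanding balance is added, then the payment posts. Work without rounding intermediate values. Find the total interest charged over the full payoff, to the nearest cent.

Monthly rate r = 19.5%/12 = 1.625% = 0.01625.
Payoff takes n = ⌈−ln(1 − rB₀/P)/ln(1+r)⌉ = ⌈27.172⌉ = 28 payments; the last is €9.51.
Total paid = 27·€55.00 + €9.51 = €1,494.51.
Total interest = total paid − principal = €1,494.51 − €1,200.42 = €294.09.

€294.09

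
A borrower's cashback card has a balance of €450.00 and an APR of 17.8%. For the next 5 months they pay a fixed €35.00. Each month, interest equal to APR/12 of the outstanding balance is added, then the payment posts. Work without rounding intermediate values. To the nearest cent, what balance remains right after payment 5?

Monthly rate r = 17.8%/12 = 1.48333% = 0.0148333.
Each month: B ← B·(1+r) − €35.00.
Month 1: interest €6.67; balance after payment €421.68.
Month 2: interest €6.25; balance after payment €392.93.
Month 3: interest €5.83; balance after payment €363.76.
Month 4: interest €5.40; balance after payment €334.15.
Month 5: interest €4.96; balance after payment €304.11.

€304.11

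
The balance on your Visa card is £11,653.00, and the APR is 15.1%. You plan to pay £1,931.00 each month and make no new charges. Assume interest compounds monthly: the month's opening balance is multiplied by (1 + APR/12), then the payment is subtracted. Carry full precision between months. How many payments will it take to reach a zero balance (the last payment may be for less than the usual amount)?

7 payments

Monthly rate r = 15.1%/12 = 1.25833% = 0.0125833.
Recurrence: B ← B·(1+r) − £1,931.00.
Month 1: interest £146.63; balance after payment £9,868.63.
Month 2: interest £124.18; balance after payment £8,061.81.
Closed form: n = −ln(1 − rB₀/P)/ln(1+r) = −ln(0.92406)/ln(1.01258) ≈ 6.316, so the balance reaches zero during payment 7.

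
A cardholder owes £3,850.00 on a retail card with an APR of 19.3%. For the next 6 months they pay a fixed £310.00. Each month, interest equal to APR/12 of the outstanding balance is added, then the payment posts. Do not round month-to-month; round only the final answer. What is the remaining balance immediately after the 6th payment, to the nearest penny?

£2,300.38

Monthly rate r = 19.3%/12 = 1.60833% = 0.0160833.
Each month: B ← B·(1+r) − £310.00.
Month 1: interest £61.92; balance after payment £3,601.92.
Month 2: interest £57.93; balance after payment £3,349.85.
Month 3: interest £53.88; balance after payment £3,093.73.
Month 4: interest £49.76; balance after payment £2,833.49.
Month 5: interest £45.57; balance after payment £2,569.06.
Month 6: interest £41.32; balance after payment £2,300.38.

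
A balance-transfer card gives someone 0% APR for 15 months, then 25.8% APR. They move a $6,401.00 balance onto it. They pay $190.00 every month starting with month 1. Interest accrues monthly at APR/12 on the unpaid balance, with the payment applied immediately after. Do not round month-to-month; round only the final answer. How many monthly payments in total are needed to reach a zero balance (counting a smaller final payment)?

40 payments

Promo months 1–15 at r₀ = 0%/12 = 0; months 16+ at r₁ = 25.8%/12 = 0.0215.
After month 15 (no interest yet): B = $6,401.00 − 15·$190.00 = $3,551.00.
Then at r₁ with $190.00/mo: n₂ = −ln(1 − r₁·B/P)/ln(1+r₁) ≈ 24.16 → 25 more payments.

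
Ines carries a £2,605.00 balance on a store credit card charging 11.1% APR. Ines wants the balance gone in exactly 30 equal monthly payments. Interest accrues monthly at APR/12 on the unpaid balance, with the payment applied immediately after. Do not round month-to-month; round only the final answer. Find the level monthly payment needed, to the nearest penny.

Monthly rate r = 11.1%/12 = 0.925% = 0.00925.
Level-payment amortization: P = B₀·r / (1 − (1+r)^(−n)) = 2605.00·0.00925 / (1 − 1.00925^(−30)).
Denominator 1 − (1+r)^(−30) = 0.241357345.
P = 24.0962 / 0.241357345 ≈ 99.84.

£99.84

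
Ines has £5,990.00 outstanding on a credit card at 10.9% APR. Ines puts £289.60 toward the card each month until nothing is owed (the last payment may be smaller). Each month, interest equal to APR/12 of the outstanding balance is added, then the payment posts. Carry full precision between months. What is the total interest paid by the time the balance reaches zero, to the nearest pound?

£675

Monthly rate r = 10.9%/12 = 0.908333% = 0.00908333.
Payoff takes n = ⌈−ln(1 − rB₀/P)/ln(1+r)⌉ = ⌈23.014⌉ = 24 payments; the last is £4.18.
Total paid = 23·£289.60 + £4.18 = £6,664.98.
Total interest = total paid − principal = £6,664.98 − £5,990.00 = £674.98.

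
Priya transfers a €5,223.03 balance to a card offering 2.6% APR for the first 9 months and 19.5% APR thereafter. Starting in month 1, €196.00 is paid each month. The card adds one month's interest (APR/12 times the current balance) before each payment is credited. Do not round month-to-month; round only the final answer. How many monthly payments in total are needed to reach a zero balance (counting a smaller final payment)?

Promo months 1–9 at r₀ = 2.6%/12 = 0.00216667; months 10+ at r₁ = 19.5%/12 = 0.01625.
After month 9: iterate B ← B·(1+r₀) − €196.00 for 9 months → €3,546.40.
Then at r₁ with €196.00/mo: n₂ = −ln(1 − r₁·B/P)/ln(1+r₁) ≈ 21.60 → 22 more payments.

31 payments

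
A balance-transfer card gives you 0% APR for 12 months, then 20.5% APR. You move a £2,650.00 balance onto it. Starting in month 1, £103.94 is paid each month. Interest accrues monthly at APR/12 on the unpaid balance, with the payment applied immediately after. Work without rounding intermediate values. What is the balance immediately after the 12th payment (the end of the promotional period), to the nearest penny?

£1,402.72

Promo months 1–12 at r₀ = 0%/12 = 0; months 13+ at r₁ = 20.5%/12 = 0.0170833.
After month 12 (no interest yet): B = £2,650.00 − 12·£103.94 = £1,402.72.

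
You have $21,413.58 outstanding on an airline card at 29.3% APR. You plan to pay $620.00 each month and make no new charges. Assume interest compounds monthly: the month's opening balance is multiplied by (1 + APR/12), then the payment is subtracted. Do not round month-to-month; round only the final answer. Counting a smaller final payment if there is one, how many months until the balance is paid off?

77 payments

Monthly rate r = 29.3%/12 = 2.44167% = 0.0244167.
Recurrence: B ← B·(1+r) − $620.00.
Month 1: interest $522.85; balance after payment $21,316.43.
Month 2: interest $520.48; balance after payment $21,216.90.
Closed form: n = −ln(1 − rB₀/P)/ln(1+r) = −ln(0.1567)/ln(1.02442) ≈ 76.832, so the balance reaches zero during payment 77.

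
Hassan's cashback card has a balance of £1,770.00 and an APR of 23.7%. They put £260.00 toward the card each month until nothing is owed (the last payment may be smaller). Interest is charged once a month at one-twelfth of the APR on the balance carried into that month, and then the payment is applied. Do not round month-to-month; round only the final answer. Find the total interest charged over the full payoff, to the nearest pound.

Monthly rate r = 23.7%/12 = 1.975% = 0.01975.
Payoff takes n = ⌈−ln(1 − rB₀/P)/ln(1+r)⌉ = ⌈7.383⌉ = 8 payments; the last is £100.17.
Total paid = 7·£260.00 + £100.17 = £1,920.17.
Total interest = total paid − principal = £1,920.17 − £1,770.00 = £150.17.

£150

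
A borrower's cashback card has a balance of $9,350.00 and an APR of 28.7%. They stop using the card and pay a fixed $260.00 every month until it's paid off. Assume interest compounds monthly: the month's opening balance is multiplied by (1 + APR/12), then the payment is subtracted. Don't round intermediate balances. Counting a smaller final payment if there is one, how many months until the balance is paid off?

84 months

Monthly rate r = 28.7%/12 = 2.39167% = 0.0239167.
Recurrence: B ← B·(1+r) − $260.00.
Month 1: interest $223.62; balance after payment $9,313.62.
Month 2: interest $222.75; balance after payment $9,276.37.
Closed form: n = −ln(1 − rB₀/P)/ln(1+r) = −ln(0.13992)/ln(1.02392) ≈ 83.210, so the balance reaches zero during payment 84.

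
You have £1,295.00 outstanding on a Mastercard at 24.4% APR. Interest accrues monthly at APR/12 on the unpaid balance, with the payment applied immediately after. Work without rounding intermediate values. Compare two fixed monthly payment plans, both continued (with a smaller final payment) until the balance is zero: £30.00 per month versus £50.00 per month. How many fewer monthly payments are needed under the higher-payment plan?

Monthly rate r = 24.4%/12 = 2.03333% = 0.0203333.
At £30.00/mo: n = ⌈−ln(1 − rB₀/P)/ln(1+r)⌉ = 105 payments (last £12.00); total interest = total paid − £1,295.00 = £1,837.00.
At £50.00/mo: 38 payments (last £7.76); total interest £562.76.
Payments saved = 105 − 38 = 67.

67 fewer payments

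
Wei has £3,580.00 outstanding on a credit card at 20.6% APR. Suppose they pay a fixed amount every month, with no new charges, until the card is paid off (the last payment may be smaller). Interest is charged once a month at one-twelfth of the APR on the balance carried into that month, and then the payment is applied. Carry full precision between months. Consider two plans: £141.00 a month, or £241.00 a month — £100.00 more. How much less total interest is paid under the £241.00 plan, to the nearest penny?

Monthly rate r = 20.6%/12 = 1.71667% = 0.0171667.
At £141.00/mo: n = ⌈−ln(1 − rB₀/P)/ln(1+r)⌉ = 34 payments (last £89.46); total interest = total paid − £3,580.00 = £1,162.46.
At £241.00/mo: 18 payments (last £71.56); total interest £588.56.
Interest saved = £1,162.46 − £588.56 = £573.90.

£573.90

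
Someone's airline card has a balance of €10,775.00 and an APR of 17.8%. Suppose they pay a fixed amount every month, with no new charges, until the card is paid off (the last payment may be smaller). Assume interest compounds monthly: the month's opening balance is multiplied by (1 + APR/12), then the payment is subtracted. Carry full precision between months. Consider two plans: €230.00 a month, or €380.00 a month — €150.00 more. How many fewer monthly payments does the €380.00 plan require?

Monthly rate r = 17.8%/12 = 1.48333% = 0.0148333.
At €230.00/mo: n = ⌈−ln(1 − rB₀/P)/ln(1+r)⌉ = 81 payments (last €144.02); total interest = total paid − €10,775.00 = €7,769.02.
At €380.00/mo: 38 payments (last €25.07); total interest €3,310.07.
Payments saved = 81 − 38 = 43.

43 fewer payments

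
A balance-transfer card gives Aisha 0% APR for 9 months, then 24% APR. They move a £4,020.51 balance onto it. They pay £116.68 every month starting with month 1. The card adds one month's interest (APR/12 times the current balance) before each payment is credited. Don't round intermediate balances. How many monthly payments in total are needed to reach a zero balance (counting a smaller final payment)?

Promo months 1–9 at r₀ = 0%/12 = 0; months 10+ at r₁ = 24%/12 = 0.02.
After month 9 (no interest yet): B = £4,020.51 − 9·£116.68 = £2,970.39.
Then at r₁ with £116.68/mo: n₂ = −ln(1 − r₁·B/P)/ln(1+r₁) ≈ 35.94 → 36 more payments.

45 payments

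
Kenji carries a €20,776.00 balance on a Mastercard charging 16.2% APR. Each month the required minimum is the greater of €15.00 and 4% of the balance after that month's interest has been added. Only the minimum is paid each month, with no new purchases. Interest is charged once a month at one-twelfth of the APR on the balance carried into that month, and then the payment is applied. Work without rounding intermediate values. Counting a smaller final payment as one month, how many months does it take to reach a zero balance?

Monthly rate r = 16.2%/12 = 1.35% = 0.0135.
While 4% of the post-interest balance exceeds €15.00, each month B ← (B·(1+r))·(1 − 0.04), i.e. B shrinks by the factor (1+r)·0.96 = 0.97296.
This holds for months 1–147. Entering month 148 the balance is €369.42; 4% of the post-interest balance is now below €15.00, so the flat €15.00 minimum applies from here.
From month 148 a fixed €15.00 at rate r clears €369.42 in 31 more payments. Total: 147 + 31 = 178 months.

178 months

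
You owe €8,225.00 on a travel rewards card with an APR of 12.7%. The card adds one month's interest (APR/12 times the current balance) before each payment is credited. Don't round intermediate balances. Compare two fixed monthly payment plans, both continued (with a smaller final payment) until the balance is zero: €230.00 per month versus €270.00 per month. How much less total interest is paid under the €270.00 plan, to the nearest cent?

€408.36

Monthly rate r = 12.7%/12 = 1.05833% = 0.0105833.
At €230.00/mo: n = ⌈−ln(1 − rB₀/P)/ln(1+r)⌉ = 46 payments (last €39.99); total interest = total paid − €8,225.00 = €2,164.99.
At €270.00/mo: 37 payments (last €261.63); total interest €1,756.63.
Interest saved = €2,164.99 − €1,756.63 = €408.36.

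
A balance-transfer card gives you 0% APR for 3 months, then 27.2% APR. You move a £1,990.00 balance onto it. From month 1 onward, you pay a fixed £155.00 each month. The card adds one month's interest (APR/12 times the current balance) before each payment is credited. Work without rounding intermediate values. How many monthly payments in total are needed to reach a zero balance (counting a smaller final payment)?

15 months

Promo months 1–3 at r₀ = 0%/12 = 0; months 4+ at r₁ = 27.2%/12 = 0.0226667.
After month 3 (no interest yet): B = £1,990.00 − 3·£155.00 = £1,525.00.
Then at r₁ with £155.00/mo: n₂ = −ln(1 − r₁·B/P)/ln(1+r₁) ≈ 11.26 → 12 more payments.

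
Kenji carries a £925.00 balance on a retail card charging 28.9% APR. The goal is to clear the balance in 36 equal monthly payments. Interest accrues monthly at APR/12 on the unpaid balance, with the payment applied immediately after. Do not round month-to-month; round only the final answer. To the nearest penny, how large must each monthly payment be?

Monthly rate r = 28.9%/12 = 2.40833% = 0.0240833.
Level-payment amortization: P = B₀·r / (1 − (1+r)^(−n)) = 925.00·0.0240833 / (1 − 1.02408^(−36)).
Denominator 1 − (1+r)^(−36) = 0.575449589.
P = 22.2771 / 0.575449589 ≈ 38.71.

£38.71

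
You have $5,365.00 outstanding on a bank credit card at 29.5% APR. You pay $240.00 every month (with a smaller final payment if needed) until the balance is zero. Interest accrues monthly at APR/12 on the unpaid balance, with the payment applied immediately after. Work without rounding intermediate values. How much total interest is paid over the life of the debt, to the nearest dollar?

$2,516

Monthly rate r = 29.5%/12 = 2.45833% = 0.0245833.
Payoff takes n = ⌈−ln(1 − rB₀/P)/ln(1+r)⌉ = ⌈32.837⌉ = 33 payments; the last is $201.33.
Total paid = 32·$240.00 + $201.33 = $7,881.33.
Total interest = total paid − principal = $7,881.33 − $5,365.00 = $2,516.33.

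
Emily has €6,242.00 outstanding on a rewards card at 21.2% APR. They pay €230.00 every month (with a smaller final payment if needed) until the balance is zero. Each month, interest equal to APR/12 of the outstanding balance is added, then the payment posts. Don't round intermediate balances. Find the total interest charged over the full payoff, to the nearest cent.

€2,333.09

Monthly rate r = 21.2%/12 = 1.76667% = 0.0176667.
Payoff takes n = ⌈−ln(1 − rB₀/P)/ln(1+r)⌉ = ⌈37.281⌉ = 38 payments; the last is €65.09.
Total paid = 37·€230.00 + €65.09 = €8,575.09.
Total interest = total paid − principal = €8,575.09 − €6,242.00 = €2,333.09.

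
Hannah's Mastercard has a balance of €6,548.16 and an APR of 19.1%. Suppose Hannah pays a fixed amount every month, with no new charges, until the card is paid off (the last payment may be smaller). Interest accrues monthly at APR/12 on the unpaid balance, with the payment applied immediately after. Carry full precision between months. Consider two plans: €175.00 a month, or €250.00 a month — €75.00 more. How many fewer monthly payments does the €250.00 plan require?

Monthly rate r = 19.1%/12 = 1.59167% = 0.0159167.
At €175.00/mo: n = ⌈−ln(1 − rB₀/P)/ln(1+r)⌉ = 58 payments (last €57.63); total interest = total paid − €6,548.16 = €3,484.47.
At €250.00/mo: 35 payments (last €39.69); total interest €1,991.53.
Payments saved = 58 − 35 = 23.

23 fewer payments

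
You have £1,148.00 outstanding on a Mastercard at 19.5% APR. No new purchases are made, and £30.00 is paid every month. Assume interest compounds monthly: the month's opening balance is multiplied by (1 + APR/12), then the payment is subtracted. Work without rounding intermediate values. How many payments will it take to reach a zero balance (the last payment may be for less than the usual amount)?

Monthly rate r = 19.5%/12 = 1.625% = 0.01625.
Recurrence: B ← B·(1+r) − £30.00.
Month 1: interest £18.66; balance after payment £1,136.65.
Month 2: interest £18.47; balance after payment £1,125.13.
Closed form: n = −ln(1 − rB₀/P)/ln(1+r) = −ln(0.37817)/ln(1.01625) ≈ 60.326, so the balance reaches zero during payment 61.

61 payments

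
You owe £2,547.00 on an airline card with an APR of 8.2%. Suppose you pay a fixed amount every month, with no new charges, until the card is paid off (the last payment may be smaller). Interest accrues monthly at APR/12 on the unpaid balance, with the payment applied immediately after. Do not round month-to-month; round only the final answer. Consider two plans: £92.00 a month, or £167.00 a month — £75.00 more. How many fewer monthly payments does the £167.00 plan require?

14 fewer payments

Monthly rate r = 8.2%/12 = 0.683333% = 0.00683333.
At £92.00/mo: n = ⌈−ln(1 − rB₀/P)/ln(1+r)⌉ = 31 payments (last £73.08); total interest = total paid − £2,547.00 = £286.08.
At £167.00/mo: 17 payments (last £26.99); total interest £151.99.
Payments saved = 31 − 17 = 14.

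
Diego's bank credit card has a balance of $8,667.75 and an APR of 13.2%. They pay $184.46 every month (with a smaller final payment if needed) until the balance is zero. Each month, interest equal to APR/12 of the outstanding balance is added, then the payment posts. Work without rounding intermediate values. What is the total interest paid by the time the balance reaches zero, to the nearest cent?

Monthly rate r = 13.2%/12 = 1.1% = 0.011.
Payoff takes n = ⌈−ln(1 − rB₀/P)/ln(1+r)⌉ = ⌈66.500⌉ = 67 payments; the last is $92.51.
Total paid = 66·$184.46 + $92.51 = $12,266.87.
Total interest = total paid − principal = $12,266.87 − $8,667.75 = $3,599.12.

$3,599.12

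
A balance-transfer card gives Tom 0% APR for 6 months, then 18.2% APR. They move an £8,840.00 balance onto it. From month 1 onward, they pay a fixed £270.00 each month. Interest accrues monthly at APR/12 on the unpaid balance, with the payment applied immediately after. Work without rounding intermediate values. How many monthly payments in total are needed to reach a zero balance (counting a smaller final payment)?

41 months

Promo months 1–6 at r₀ = 0%/12 = 0; months 7+ at r₁ = 18.2%/12 = 0.0151667.
After month 6 (no interest yet): B = £8,840.00 − 6·£270.00 = £7,220.00.
Then at r₁ with £270.00/mo: n₂ = −ln(1 − r₁·B/P)/ln(1+r₁) ≈ 34.55 → 35 more payments.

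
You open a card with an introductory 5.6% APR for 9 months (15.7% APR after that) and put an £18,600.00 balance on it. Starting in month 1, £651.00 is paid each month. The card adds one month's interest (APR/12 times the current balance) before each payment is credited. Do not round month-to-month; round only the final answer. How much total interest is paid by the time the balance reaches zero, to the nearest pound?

£3,010

Promo months 1–9 at r₀ = 5.6%/12 = 0.00466667; months 10+ at r₁ = 15.7%/12 = 0.0130833.
After month 9: iterate B ← B·(1+r₀) − £651.00 for 9 months → £13,426.38.
Then at r₁ with £651.00/mo: n₂ = −ln(1 − r₁·B/P)/ln(1+r₁) ≈ 24.19 → 25 more payments.
Total paid = 33·£651.00 + £126.84 = £21,609.84; interest = £21,609.84 − £18,600.00 = £3,009.84.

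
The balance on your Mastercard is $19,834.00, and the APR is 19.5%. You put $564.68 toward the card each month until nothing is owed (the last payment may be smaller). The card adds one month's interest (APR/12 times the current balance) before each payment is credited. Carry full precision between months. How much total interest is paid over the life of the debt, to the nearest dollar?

$9,795

Monthly rate r = 19.5%/12 = 1.625% = 0.01625.
Payoff takes n = ⌈−ln(1 − rB₀/P)/ln(1+r)⌉ = ⌈52.469⌉ = 53 payments; the last is $265.79.
Total paid = 52·$564.68 + $265.79 = $29,629.15.
Total interest = total paid − principal = $29,629.15 − $19,834.00 = $9,795.15.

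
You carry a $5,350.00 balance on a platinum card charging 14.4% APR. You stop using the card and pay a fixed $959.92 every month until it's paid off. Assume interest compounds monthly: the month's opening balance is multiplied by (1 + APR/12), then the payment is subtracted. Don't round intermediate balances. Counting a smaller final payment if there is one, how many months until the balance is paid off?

6 payments

Monthly rate r = 14.4%/12 = 1.2% = 0.012.
Recurrence: B ← B·(1+r) − $959.92.
Month 1: interest $64.20; balance after payment $4,454.28.
Month 2: interest $53.45; balance after payment $3,547.81.
Month 3: interest $42.57; balance after payment $2,630.47.
Month 4: interest $31.57; balance after payment $1,702.11.
Month 5: interest $20.43; balance after payment $762.62.
Month 6: interest $9.15; balance after payment $0.00.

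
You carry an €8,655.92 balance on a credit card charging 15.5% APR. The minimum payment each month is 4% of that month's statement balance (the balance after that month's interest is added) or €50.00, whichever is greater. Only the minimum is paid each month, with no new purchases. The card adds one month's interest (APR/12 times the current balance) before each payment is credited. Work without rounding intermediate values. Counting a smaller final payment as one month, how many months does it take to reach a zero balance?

100 months

Monthly rate r = 15.5%/12 = 1.29167% = 0.0129167.
While 4% of the post-interest balance exceeds €50.00, each month B ← (B·(1+r))·(1 − 0.04), i.e. B shrinks by the factor (1+r)·0.96 = 0.9724.
This holds for months 1–70. Entering month 71 the balance is €1,220.28; 4% of the post-interest balance is now below €50.00, so the flat €50.00 minimum applies from here.
From month 71 a fixed €50.00 at rate r clears €1,220.28 in 30 more payments. Total: 70 + 30 = 100 months.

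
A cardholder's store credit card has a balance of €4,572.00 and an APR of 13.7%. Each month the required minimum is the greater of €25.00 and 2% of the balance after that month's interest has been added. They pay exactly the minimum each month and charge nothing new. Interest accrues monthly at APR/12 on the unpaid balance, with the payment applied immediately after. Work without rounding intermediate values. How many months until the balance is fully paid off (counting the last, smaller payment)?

Monthly rate r = 13.7%/12 = 1.14167% = 0.0114167.
While 2% of the post-interest balance exceeds €25.00, each month B ← (B·(1+r))·(1 − 0.02), i.e. B shrinks by the factor (1+r)·0.98 = 0.99119.
This holds for months 1–148. Entering month 149 the balance is €1,233.73; 2% of the post-interest balance is now below €25.00, so the flat €25.00 minimum applies from here.
From month 149 a fixed €25.00 at rate r clears €1,233.73 in 74 more payments. Total: 148 + 74 = 222 months.

222 months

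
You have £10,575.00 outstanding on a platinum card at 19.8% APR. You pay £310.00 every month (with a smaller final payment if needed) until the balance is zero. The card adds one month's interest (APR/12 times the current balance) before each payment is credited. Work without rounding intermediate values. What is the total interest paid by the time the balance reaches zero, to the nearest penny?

£5,100.67

Monthly rate r = 19.8%/12 = 1.65% = 0.0165.
Payoff takes n = ⌈−ln(1 − rB₀/P)/ln(1+r)⌉ = ⌈50.565⌉ = 51 payments; the last is £175.67.
Total paid = 50·£310.00 + £175.67 = £15,675.67.
Total interest = total paid − principal = £15,675.67 − £10,575.00 = £5,100.67.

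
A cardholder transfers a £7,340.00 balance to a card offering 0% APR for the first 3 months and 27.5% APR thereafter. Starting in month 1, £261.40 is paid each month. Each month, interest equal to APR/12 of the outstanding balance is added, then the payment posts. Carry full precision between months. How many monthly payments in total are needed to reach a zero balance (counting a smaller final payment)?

41 payments

Promo months 1–3 at r₀ = 0%/12 = 0; months 4+ at r₁ = 27.5%/12 = 0.0229167.
After month 3 (no interest yet): B = £7,340.00 − 3·£261.40 = £6,555.80.
Then at r₁ with £261.40/mo: n₂ = −ln(1 − r₁·B/P)/ln(1+r₁) ≈ 37.74 → 38 more payments.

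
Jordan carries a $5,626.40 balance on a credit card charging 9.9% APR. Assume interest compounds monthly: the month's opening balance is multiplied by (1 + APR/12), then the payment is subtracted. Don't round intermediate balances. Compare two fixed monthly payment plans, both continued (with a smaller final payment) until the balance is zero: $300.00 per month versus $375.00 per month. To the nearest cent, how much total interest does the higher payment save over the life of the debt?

$106.83

Monthly rate r = 9.9%/12 = 0.825% = 0.00825.
At $300.00/mo: n = ⌈−ln(1 − rB₀/P)/ln(1+r)⌉ = 21 payments (last $138.01); total interest = total paid − $5,626.40 = $511.61.
At $375.00/mo: 17 payments (last $31.18); total interest $404.78.
Interest saved = $511.61 − $404.78 = $106.83.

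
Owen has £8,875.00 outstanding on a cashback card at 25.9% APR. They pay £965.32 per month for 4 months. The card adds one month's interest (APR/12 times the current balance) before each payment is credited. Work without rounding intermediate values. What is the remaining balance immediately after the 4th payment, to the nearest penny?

Monthly rate r = 25.9%/12 = 2.15833% = 0.0215833.
Each month: B ← B·(1+r) − £965.32.
Month 1: interest £191.55; balance after payment £8,101.23.
Month 2: interest £174.85; balance after payment £7,310.76.
Month 3: interest £157.79; balance after payment £6,503.23.
Month 4: interest £140.36; balance after payment £5,678.28.

£5,678.28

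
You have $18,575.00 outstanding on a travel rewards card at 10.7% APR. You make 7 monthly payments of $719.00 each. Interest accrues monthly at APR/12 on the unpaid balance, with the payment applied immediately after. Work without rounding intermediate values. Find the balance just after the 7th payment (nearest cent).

Monthly rate r = 10.7%/12 = 0.891667% = 0.00891667.
Each month: B ← B·(1+r) − $719.00.
Month 1: interest $165.63; balance after payment $18,021.63.
Month 2: interest $160.69; balance after payment $17,463.32.
Month 3: interest $155.71; balance after payment $16,900.03.
Month 4: interest $150.69; balance after payment $16,331.73.
Month 5: interest $145.62; balance after payment $15,758.35.
Month 6: interest $140.51; balance after payment $15,179.86.
Month 7: interest $135.35; balance after payment $14,596.22.

$14,596.22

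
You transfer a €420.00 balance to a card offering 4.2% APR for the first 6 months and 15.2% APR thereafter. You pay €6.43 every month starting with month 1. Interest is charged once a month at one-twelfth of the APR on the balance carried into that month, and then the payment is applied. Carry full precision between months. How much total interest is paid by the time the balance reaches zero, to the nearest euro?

Promo months 1–6 at r₀ = 4.2%/12 = 0.0035; months 7+ at r₁ = 15.2%/12 = 0.0126667.
After month 6: iterate B ← B·(1+r₀) − €6.43 for 6 months → €389.98.
Then at r₁ with €6.43/mo: n₂ = −ln(1 − r₁·B/P)/ln(1+r₁) ≈ 116.15 → 117 more payments.
Total paid = 122·€6.43 + €0.98 = €785.44; interest = €785.44 − €420.00 = €365.44.

€365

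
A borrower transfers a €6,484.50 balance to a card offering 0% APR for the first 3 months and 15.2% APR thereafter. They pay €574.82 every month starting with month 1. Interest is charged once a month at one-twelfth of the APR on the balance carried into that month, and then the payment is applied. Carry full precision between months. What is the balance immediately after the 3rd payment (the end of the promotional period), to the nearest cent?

Promo months 1–3 at r₀ = 0%/12 = 0; months 4+ at r₁ = 15.2%/12 = 0.0126667.
After month 3 (no interest yet): B = €6,484.50 − 3·€574.82 = €4,760.04.

€4,760.04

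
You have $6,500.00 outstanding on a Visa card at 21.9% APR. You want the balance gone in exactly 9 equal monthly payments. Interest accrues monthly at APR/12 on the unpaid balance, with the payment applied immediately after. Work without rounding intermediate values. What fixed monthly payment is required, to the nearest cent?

$789.71

Monthly rate r = 21.9%/12 = 1.825% = 0.01825.
Level-payment amortization: P = B₀·r / (1 − (1+r)^(−n)) = 6500.00·0.01825 / (1 − 1.01825^(−9)).
Denominator 1 − (1+r)^(−9) = 0.15021271.
P = 118.625 / 0.15021271 ≈ 789.71.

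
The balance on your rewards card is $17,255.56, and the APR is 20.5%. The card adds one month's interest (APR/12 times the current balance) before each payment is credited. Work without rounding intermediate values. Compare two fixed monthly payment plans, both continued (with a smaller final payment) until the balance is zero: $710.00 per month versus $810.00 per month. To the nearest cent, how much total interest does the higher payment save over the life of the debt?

Monthly rate r = 20.5%/12 = 1.70833% = 0.0170833.
At $710.00/mo: n = ⌈−ln(1 − rB₀/P)/ln(1+r)⌉ = 32 payments (last $477.14); total interest = total paid − $17,255.56 = $5,231.58.
At $810.00/mo: 27 payments (last $576.65); total interest $4,381.09.
Interest saved = $5,231.58 − $4,381.09 = $850.49.

$850.49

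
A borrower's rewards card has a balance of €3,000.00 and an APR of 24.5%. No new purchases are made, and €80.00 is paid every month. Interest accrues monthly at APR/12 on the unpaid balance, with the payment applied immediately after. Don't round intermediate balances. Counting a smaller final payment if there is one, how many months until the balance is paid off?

72 payments

Monthly rate r = 24.5%/12 = 2.04167% = 0.0204167.
Recurrence: B ← B·(1+r) − €80.00.
Month 1: interest €61.25; balance after payment €2,981.25.
Month 2: interest €60.87; balance after payment €2,962.12.
Closed form: n = −ln(1 − rB₀/P)/ln(1+r) = −ln(0.23438)/ln(1.02042) ≈ 71.784, so the balance reaches zero during payment 72.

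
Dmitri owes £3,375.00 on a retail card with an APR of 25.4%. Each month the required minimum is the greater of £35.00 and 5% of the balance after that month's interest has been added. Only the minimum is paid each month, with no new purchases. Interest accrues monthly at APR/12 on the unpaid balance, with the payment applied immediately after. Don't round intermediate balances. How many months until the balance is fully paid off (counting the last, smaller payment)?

Monthly rate r = 25.4%/12 = 2.11667% = 0.0211667.
While 5% of the post-interest balance exceeds £35.00, each month B ← (B·(1+r))·(1 − 0.05), i.e. B shrinks by the factor (1+r)·0.95 = 0.97011.
This holds for months 1–53. Entering month 54 the balance is £675.69; 5% of the post-interest balance is now below £35.00, so the flat £35.00 minimum applies from here.
From month 54 a fixed £35.00 at rate r clears £675.69 in 26 more payments. Total: 53 + 26 = 79 months.

79 months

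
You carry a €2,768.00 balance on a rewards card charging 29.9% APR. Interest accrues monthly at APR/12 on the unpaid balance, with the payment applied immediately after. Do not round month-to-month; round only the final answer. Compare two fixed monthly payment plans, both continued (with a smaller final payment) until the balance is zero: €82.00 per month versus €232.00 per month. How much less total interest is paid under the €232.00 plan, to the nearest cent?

Monthly rate r = 29.9%/12 = 2.49167% = 0.0249167.
At €82.00/mo: n = ⌈−ln(1 − rB₀/P)/ln(1+r)⌉ = 75 payments (last €60.76); total interest = total paid − €2,768.00 = €3,360.76.
At €232.00/mo: 15 payments (last €78.32); total interest €558.32.
Interest saved = €3,360.76 − €558.32 = €2,802.44.

€2,802.44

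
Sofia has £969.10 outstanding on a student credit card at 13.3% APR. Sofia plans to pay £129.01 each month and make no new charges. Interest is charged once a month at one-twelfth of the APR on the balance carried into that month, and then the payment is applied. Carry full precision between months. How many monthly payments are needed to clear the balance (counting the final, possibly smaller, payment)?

Monthly rate r = 13.3%/12 = 1.10833% = 0.0110833.
Recurrence: B ← B·(1+r) − £129.01.
Month 1: interest £10.74; balance after payment £850.83.
Month 2: interest £9.43; balance after payment £731.25.
Closed form: n = −ln(1 − rB₀/P)/ln(1+r) = −ln(0.91674)/ln(1.01108) ≈ 7.886, so the balance reaches zero during payment 8.

8 payments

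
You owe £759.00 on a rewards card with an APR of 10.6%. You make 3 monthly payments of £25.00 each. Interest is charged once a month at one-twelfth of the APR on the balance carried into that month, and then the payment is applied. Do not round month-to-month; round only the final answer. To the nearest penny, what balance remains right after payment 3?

Monthly rate r = 10.6%/12 = 0.883333% = 0.00883333.
Each month: B ← B·(1+r) − £25.00.
Month 1: interest £6.70; balance after payment £740.70.
Month 2: interest £6.54; balance after payment £722.25.
Month 3: interest £6.38; balance after payment £703.63.

£703.63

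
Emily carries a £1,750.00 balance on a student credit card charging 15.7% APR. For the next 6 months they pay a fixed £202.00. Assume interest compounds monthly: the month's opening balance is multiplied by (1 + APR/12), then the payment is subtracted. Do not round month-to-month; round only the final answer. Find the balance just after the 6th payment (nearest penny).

Monthly rate r = 15.7%/12 = 1.30833% = 0.0130833.
Each month: B ← B·(1+r) − £202.00.
Month 1: interest £22.90; balance after payment £1,570.90.
Month 2: interest £20.55; balance after payment £1,389.45.
Month 3: interest £18.18; balance after payment £1,205.63.
Month 4: interest £15.77; balance after payment £1,019.40.
Month 5: interest £13.34; balance after payment £830.74.
Month 6: interest £10.87; balance after payment £639.61.

£639.61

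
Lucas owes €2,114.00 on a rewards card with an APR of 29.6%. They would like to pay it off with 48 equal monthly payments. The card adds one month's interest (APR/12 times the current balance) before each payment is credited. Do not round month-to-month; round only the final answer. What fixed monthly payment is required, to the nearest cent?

Monthly rate r = 29.6%/12 = 2.46667% = 0.0246667.
Level-payment amortization: P = B₀·r / (1 − (1+r)^(−n)) = 2114.00·0.0246667 / (1 − 1.02467^(−48)).
Denominator 1 − (1+r)^(−48) = 0.689519167.
P = 52.1453 / 0.689519167 ≈ 75.63.

€75.63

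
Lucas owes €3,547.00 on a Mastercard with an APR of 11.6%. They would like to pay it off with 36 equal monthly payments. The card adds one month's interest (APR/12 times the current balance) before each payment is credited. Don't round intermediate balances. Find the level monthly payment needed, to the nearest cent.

€117.13

Monthly rate r = 11.6%/12 = 0.966667% = 0.00966667.
Level-payment amortization: P = B₀·r / (1 − (1+r)^(−n)) = 3547.00·0.00966667 / (1 − 1.00967^(−36)).
Denominator 1 − (1+r)^(−36) = 0.292720078.
P = 34.2877 / 0.292720078 ≈ 117.13.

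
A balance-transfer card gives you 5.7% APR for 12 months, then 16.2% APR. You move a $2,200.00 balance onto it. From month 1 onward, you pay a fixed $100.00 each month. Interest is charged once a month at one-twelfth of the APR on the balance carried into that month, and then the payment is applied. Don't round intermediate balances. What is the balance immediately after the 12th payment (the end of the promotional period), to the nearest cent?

Promo months 1–12 at r₀ = 5.7%/12 = 0.00475; months 13+ at r₁ = 16.2%/12 = 0.0135.
After month 12: iterate B ← B·(1+r₀) − $100.00 for 12 months → $1,096.88.

$1,096.88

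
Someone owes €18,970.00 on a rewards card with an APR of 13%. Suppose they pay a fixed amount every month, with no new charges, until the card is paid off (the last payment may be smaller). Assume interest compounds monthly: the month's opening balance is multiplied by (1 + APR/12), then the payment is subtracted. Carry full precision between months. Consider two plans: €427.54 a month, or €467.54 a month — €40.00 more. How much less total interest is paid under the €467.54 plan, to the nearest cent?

Monthly rate r = 13%/12 = 1.08333% = 0.0108333.
At €427.54/mo: n = ⌈−ln(1 − rB₀/P)/ln(1+r)⌉ = 61 payments (last €346.49); total interest = total paid − €18,970.00 = €7,028.89.
At €467.54/mo: 54 payments (last €345.04); total interest €6,154.66.
Interest saved = €7,028.89 − €6,154.66 = €874.23.

€874.23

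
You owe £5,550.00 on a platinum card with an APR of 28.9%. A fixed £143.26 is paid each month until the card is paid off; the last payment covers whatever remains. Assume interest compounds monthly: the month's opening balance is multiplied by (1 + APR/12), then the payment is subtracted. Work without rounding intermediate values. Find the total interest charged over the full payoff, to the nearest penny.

£10,723.04

Monthly rate r = 28.9%/12 = 2.40833% = 0.0240833.
Payoff takes n = ⌈−ln(1 − rB₀/P)/ln(1+r)⌉ = ⌈113.588⌉ = 114 payments; the last is £84.66.
Total paid = 113·£143.26 + £84.66 = £16,273.04.
Total interest = total paid − principal = £16,273.04 − £5,550.00 = £10,723.04.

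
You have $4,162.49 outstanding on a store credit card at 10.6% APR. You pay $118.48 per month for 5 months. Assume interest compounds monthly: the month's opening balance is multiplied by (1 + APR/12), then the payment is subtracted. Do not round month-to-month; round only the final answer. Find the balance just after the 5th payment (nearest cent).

Monthly rate r = 10.6%/12 = 0.883333% = 0.00883333.
Each month: B ← B·(1+r) − $118.48.
Month 1: interest $36.77; balance after payment $4,080.78.
Month 2: interest $36.05; balance after payment $3,998.35.
Month 3: interest $35.32; balance after payment $3,915.18.
Month 4: interest $34.58; balance after payment $3,831.29.
Month 5: interest $33.84; balance after payment $3,746.65.

$3,746.65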